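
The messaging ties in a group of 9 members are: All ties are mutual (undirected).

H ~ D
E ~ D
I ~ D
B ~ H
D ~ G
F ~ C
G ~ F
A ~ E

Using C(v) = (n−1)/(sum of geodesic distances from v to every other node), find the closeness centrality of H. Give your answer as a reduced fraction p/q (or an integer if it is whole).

Distances from H: A:3, B:1, C:4, D:1, E:2, F:3, G:2, I:2. Sum = 18.
n = 9, so closeness = 8/18 = 4/9.

4/9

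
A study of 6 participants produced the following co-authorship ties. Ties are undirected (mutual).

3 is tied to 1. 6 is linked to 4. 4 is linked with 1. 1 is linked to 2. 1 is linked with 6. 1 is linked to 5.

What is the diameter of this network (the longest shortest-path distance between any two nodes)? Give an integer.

2

Eccentricity of each node (its greatest distance to any other): 1:1, 2:2, 3:2, 4:2, 5:2, 6:2.
The maximum eccentricity is 2, realized for instance by the pair 4–3 via 4 – 1 – 3. So the diameter is 2.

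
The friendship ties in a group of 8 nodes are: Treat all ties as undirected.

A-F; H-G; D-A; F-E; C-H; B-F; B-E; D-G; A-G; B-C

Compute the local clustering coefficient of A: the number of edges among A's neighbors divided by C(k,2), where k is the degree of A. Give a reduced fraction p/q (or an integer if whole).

A's neighbors: D, F, and G (k = 3).
Possible neighbor pairs: C(3,2) = 3. Edges among them: D–G → e = 1.
Clustering(A) = 1/3.

1/3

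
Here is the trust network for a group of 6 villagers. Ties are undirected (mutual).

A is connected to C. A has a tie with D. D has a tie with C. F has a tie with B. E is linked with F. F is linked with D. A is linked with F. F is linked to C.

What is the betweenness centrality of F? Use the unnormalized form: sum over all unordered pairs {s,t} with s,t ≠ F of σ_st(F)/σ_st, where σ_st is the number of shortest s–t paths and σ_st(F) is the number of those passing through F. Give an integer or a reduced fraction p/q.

Pairs whose geodesics pass through F — D–E: 1; D–B: 1; E–A: 1; E–C: 1; E–B: 1; A–B: 1; C–B: 1.
All other pairs contribute 0.
Summing the contributions gives betweenness(F) = 7.

7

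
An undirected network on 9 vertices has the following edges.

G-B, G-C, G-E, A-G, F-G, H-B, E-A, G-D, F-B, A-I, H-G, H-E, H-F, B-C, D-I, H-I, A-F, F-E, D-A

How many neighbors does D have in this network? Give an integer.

3

D is directly tied to A, G, and I. That is 3 neighbors, so the degree of D is 3.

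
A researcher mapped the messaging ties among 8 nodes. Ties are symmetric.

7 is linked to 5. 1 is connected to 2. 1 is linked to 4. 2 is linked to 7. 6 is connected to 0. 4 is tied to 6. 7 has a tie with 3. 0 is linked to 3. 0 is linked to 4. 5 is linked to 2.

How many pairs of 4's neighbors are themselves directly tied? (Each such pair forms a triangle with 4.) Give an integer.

1

4's neighbors: 0, 1, and 6.
Neighbor pairs that are themselves tied: 4–0–6. Each forms one triangle with 4, for 1 in total.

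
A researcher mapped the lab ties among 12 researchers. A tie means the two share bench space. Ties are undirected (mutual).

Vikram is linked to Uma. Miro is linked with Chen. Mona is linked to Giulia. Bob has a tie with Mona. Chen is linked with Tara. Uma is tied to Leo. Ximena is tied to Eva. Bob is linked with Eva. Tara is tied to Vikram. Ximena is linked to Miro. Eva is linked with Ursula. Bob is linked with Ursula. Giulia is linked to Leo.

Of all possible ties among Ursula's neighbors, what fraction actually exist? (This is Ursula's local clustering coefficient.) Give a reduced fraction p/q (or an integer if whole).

1

Ursula's neighbors: Bob and Eva (k = 2).
Possible neighbor pairs: C(2,2) = 1. Edges among them: Bob–Eva → e = 1.
Clustering(Ursula) = 1/1.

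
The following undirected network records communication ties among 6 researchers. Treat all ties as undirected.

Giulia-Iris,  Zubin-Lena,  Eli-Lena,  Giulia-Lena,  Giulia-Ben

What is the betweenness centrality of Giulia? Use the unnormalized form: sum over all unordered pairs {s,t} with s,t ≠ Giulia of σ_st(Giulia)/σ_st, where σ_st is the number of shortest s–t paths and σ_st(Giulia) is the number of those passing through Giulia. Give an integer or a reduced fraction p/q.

Pairs whose geodesics pass through Giulia — Lena–Ben: 1; Lena–Iris: 1; Zubin–Ben: 1; Zubin–Iris: 1; Ben–Eli: 1; Ben–Iris: 1; Eli–Iris: 1.
All other pairs contribute 0.
Summing the contributions gives betweenness(Giulia) = 7.

7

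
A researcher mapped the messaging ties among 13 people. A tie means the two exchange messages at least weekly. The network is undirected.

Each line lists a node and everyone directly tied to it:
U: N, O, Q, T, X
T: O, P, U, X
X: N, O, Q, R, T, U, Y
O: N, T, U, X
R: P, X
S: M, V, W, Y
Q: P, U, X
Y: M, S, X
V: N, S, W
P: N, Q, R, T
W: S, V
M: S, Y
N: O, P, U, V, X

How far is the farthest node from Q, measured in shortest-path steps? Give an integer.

4

Distances from Q: M:3, N:2, O:2, P:1, R:2, S:3, T:2, U:1, V:3, W:4, X:1, Y:2.
The largest is 4 (to W), so the eccentricity of Q is 4.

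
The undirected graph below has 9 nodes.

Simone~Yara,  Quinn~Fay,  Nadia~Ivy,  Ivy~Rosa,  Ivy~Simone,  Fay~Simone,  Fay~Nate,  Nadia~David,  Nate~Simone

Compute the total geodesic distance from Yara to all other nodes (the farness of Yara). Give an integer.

20

Distances from Yara: David:4, Fay:2, Ivy:2, Nadia:3, Nate:2, Quinn:3, Rosa:3, Simone:1.
Sum = 4 + 2 + 2 + 3 + 2 + 3 + 3 + 1 = 20.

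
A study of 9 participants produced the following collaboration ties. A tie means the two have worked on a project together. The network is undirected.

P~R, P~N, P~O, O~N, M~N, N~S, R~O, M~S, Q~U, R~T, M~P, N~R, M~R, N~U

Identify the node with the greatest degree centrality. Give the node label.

N

Degrees — M:4, N:6, O:3, P:4, Q:1, R:5, S:2, T:1, U:2.
The maximum is 6, attained only by N.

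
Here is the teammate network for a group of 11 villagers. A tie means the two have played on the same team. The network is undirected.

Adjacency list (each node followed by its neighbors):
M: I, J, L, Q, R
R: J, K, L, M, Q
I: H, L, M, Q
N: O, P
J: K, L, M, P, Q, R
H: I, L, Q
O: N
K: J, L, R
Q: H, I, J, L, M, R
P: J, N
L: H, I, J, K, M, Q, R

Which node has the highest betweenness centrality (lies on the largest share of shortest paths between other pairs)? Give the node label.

Unnormalized betweenness of each node: H:0, I:1/3, J:65/3, K:0, L:43/6, M:5/3, N:9, O:0, P:16, Q:9/2, R:2/3.
J has the largest value, 65/3, making it the main broker — the node through which the most shortest paths run.

J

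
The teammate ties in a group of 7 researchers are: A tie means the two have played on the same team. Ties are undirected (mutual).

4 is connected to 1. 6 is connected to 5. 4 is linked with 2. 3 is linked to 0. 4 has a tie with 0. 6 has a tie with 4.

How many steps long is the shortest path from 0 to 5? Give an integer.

One shortest route is 0 – 4 – 6 – 5, which uses 3 edges, and at distance 2 from 0 we only reach {1, 2, 6}, which does not include 5. So d(0,5) = 3.

3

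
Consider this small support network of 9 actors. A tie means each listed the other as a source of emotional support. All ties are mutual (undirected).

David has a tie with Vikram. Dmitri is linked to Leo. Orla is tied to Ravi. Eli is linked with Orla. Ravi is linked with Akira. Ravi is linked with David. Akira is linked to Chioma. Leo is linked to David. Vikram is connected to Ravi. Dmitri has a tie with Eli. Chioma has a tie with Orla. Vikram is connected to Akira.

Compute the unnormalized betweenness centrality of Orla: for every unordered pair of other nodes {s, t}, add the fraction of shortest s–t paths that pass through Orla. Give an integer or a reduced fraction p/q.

47/6

Pairs whose geodesics pass through Orla — Eli–David: 1/2; Eli–Ravi: 1; Eli–Vikram: 1; Eli–Akira: 2/2; Eli–Chioma: 1; Dmitri–Ravi: 1/2; Dmitri–Akira: 2/4; Dmitri–Chioma: 1; Leo–Chioma: 2/4; David–Chioma: 1/3; Ravi–Chioma: 1/2.
All other pairs contribute 0.
Summing the contributions gives betweenness(Orla) = 47/6.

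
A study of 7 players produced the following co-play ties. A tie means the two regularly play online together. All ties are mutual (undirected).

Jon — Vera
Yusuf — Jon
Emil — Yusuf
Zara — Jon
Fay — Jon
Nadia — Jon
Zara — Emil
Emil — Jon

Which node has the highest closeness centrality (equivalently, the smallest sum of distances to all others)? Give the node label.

Jon

Farness (sum of distances to all others) for each node — Emil:9, Fay:11, Jon:6, Nadia:11, Vera:11, Yusuf:10, Zara:10.
The smallest farness is 6, for Jon, so Jon has the highest closeness.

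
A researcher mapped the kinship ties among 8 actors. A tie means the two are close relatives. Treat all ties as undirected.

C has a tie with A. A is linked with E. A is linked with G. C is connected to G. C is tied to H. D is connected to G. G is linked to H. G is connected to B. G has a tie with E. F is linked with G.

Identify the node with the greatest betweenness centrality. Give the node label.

Unnormalized betweenness of each node: A:1/2, B:0, C:1/2, D:0, E:0, F:0, G:17, H:0.
G has the largest value, 17, making it the main broker — the node through which the most shortest paths run.

G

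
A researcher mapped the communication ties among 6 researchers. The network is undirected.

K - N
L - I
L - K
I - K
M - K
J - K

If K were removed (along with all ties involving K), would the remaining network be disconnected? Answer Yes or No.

Removing K leaves {M} with no path to {N}, so the network splits into 4 components. K is a cut vertex.

Yes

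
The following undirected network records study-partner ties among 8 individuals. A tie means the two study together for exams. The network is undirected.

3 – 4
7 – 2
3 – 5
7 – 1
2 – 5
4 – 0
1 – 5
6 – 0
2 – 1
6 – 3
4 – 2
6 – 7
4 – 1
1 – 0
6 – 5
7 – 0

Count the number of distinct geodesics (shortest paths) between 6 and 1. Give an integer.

3

The shortest distance is 2. The length-2 paths are: 6–0–1; 6–5–1; 6–7–1.
That gives 3 distinct shortest paths.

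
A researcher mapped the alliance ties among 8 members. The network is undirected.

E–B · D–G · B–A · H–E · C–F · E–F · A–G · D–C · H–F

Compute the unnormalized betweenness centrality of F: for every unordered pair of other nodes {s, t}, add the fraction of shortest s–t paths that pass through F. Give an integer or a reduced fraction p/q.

11/2

Pairs whose geodesics pass through F — H–G: 1/2; H–D: 1; H–C: 1; E–D: 1; E–C: 1; B–C: 1.
All other pairs contribute 0.
Summing the contributions gives betweenness(F) = 11/2.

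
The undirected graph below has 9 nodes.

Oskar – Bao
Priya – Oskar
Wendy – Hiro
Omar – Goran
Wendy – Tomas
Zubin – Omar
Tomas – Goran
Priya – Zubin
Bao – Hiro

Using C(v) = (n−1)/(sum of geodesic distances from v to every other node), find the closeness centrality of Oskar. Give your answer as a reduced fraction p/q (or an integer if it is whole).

2/5

Distances from Oskar: Bao:1, Goran:4, Hiro:2, Omar:3, Priya:1, Tomas:4, Wendy:3, Zubin:2. Sum = 20.
n = 9, so closeness = 8/20 = 2/5.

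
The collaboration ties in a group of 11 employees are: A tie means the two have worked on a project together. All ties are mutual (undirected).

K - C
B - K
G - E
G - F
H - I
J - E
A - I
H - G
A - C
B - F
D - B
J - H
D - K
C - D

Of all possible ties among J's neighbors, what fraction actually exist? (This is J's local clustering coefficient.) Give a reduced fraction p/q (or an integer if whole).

0

J's neighbors: E and H (k = 2).
Possible neighbor pairs: C(2,2) = 1. Edges among them: none → e = 0.
Clustering(J) = 0/1.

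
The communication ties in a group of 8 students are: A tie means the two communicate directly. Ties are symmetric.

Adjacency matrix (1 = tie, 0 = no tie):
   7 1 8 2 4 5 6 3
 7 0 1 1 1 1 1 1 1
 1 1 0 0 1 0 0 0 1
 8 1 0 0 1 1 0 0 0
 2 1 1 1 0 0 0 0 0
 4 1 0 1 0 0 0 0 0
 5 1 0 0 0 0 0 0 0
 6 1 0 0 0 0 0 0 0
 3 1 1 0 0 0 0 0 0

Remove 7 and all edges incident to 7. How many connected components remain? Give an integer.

Without 7, the remaining ties split the others into: {1, 2, 3, 4, 8}; {5}; {6}.
That's 3 separate components.

3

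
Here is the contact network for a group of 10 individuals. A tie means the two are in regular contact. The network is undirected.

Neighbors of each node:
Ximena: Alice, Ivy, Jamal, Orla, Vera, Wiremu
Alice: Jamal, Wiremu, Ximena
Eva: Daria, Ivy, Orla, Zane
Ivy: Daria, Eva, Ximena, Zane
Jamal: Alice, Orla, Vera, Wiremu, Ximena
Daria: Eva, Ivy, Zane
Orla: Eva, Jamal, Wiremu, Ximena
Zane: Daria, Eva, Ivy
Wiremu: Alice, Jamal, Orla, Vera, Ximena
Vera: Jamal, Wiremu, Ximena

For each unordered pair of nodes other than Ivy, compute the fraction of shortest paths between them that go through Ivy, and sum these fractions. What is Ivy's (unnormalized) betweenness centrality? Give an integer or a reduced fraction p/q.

9

Pairs whose geodesics pass through Ivy — Vera–Daria: 1; Vera–Eva: 1/4; Vera–Zane: 1; Jamal–Daria: 1/2; Jamal–Zane: 1/2; Wiremu–Daria: 1/2; Wiremu–Zane: 1/2; Alice–Daria: 1; Alice–Eva: 1/4; Alice–Zane: 1; Ximena–Daria: 1; Ximena–Eva: 1/2; Ximena–Zane: 1.
All other pairs contribute 0.
Summing the contributions gives betweenness(Ivy) = 9.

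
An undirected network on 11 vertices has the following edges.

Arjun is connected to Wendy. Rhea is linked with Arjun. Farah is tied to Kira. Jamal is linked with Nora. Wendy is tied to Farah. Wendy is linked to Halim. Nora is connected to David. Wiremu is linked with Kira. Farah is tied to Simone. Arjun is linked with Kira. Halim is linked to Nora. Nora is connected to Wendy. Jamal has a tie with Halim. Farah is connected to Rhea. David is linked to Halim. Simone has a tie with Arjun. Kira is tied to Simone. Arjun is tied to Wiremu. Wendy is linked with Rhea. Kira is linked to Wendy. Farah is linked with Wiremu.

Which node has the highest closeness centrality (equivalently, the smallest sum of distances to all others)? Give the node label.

Farness (sum of distances to all others) for each node — Arjun:17, David:26, Farah:17, Halim:18, Jamal:26, Kira:17, Nora:18, Rhea:19, Simone:23, Wendy:14, Wiremu:23.
The smallest farness is 14, for Wendy, so Wendy has the highest closeness.

Wendy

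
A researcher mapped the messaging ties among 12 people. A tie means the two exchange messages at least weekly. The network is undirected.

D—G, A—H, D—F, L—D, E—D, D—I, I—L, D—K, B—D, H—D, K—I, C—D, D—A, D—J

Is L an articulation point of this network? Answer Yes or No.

Even without L, every remaining node can still reach every other (the residual graph is connected), so L is not a cut vertex.

No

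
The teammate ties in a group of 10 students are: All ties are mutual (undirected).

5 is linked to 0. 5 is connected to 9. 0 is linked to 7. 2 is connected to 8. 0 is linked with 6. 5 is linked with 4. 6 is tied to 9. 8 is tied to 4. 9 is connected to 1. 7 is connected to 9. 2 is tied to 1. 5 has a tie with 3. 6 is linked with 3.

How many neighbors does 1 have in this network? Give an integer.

1 is directly tied to 2 and 9. That is 2 neighbors, so the degree of 1 is 2.

2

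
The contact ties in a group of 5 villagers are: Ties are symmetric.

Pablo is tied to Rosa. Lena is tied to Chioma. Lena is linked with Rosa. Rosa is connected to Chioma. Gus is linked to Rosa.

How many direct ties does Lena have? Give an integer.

Lena is directly tied to Chioma and Rosa. That is 2 neighbors, so the degree of Lena is 2.

2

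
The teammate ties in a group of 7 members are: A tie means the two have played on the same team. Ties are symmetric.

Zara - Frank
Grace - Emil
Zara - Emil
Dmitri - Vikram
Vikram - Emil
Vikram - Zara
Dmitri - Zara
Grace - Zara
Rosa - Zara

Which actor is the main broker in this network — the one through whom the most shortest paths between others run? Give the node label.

Zara

Unnormalized betweenness of each node: Dmitri:0, Emil:1/2, Frank:0, Grace:0, Rosa:0, Vikram:1/2, Zara:11.
Zara has the largest value, 11, making it the main broker — the node through which the most shortest paths run.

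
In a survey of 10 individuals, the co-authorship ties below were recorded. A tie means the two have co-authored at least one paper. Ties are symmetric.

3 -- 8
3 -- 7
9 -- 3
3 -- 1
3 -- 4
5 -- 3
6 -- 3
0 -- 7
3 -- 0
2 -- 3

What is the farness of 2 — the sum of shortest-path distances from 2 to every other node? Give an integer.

17

Distances from 2: 0:2, 1:2, 3:1, 4:2, 5:2, 6:2, 7:2, 8:2, 9:2.
Sum = 2 + 2 + 1 + 2 + 2 + 2 + 2 + 2 + 2 = 17.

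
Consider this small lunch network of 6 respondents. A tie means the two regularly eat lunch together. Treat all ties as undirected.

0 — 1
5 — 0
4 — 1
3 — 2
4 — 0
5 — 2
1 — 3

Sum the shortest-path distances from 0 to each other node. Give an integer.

7

Distances from 0: 1:1, 2:2, 3:2, 4:1, 5:1.
Sum = 1 + 2 + 2 + 1 + 1 = 7.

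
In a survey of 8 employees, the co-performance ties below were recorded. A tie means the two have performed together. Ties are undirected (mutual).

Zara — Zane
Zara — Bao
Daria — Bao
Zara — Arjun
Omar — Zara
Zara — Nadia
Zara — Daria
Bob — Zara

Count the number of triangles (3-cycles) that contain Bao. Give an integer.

1

Bao's neighbors: Daria and Zara.
Neighbor pairs that are themselves tied: Bao–Daria–Zara. Each forms one triangle with Bao, for 1 in total.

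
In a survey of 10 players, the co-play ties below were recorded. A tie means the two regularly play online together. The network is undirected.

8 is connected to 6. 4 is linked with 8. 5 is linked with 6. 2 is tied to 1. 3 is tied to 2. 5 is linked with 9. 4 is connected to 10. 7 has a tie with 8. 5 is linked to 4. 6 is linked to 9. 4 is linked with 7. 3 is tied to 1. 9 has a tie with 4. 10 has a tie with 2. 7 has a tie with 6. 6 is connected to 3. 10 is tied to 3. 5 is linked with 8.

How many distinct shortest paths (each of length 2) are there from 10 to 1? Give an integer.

The shortest distance is 2. The length-2 paths are: 10–3–1; 10–2–1.
That gives 2 distinct shortest paths.

2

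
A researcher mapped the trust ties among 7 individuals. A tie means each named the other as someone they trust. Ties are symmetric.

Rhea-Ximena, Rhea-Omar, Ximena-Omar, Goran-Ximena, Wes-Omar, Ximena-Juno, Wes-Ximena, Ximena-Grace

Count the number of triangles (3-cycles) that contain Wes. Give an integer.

Wes's neighbors: Omar and Ximena.
Neighbor pairs that are themselves tied: Wes–Omar–Ximena. Each forms one triangle with Wes, for 1 in total.

1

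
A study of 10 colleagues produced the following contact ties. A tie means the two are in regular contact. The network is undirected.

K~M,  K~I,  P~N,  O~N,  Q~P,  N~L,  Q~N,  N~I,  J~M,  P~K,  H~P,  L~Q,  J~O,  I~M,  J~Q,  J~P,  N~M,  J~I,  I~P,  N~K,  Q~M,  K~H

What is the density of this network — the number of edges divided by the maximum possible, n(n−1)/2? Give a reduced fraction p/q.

22/45

There are 22 edges and 10 nodes, so the maximum possible is C(10,2) = 45.
Density = 22/45.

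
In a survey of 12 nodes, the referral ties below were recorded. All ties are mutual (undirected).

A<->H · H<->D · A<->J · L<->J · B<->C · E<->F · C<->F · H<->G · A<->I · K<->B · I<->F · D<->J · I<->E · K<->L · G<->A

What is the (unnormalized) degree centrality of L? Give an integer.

L is directly tied to J and K. That is 2 neighbors, so the degree of L is 2.

2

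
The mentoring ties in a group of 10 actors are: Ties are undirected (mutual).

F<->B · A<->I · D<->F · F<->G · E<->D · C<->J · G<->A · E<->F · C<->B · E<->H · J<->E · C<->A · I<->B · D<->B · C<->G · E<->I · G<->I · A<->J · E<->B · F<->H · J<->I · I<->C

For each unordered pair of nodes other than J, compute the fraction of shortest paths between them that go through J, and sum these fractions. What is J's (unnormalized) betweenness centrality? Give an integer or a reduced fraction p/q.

Pairs whose geodesics pass through J — A–D: 1/5; A–E: 1/2; A–H: 1/3; E–C: 1/3; C–H: 1/5.
All other pairs contribute 0.
Summing the contributions gives betweenness(J) = 47/30.

47/30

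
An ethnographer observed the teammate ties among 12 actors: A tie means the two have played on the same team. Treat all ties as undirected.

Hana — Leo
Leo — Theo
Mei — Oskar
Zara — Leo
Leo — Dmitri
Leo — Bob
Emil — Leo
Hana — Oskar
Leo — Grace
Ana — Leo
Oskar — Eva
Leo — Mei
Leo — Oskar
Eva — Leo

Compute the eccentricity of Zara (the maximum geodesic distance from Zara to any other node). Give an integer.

Distances from Zara: Ana:2, Bob:2, Dmitri:2, Emil:2, Eva:2, Grace:2, Hana:2, Leo:1, Mei:2, Oskar:2, Theo:2.
The largest is 2 (to Oskar, Emil, Bob, Hana, Ana, Mei, Dmitri, Theo, Grace, and Eva), so the eccentricity of Zara is 2.

2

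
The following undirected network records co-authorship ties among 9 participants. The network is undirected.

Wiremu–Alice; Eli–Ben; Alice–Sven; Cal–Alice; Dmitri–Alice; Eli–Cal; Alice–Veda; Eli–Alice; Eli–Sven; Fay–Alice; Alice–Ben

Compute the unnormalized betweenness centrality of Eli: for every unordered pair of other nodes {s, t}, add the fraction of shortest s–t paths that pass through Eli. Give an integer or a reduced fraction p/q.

Pairs whose geodesics pass through Eli — Cal–Sven: 1/2; Cal–Ben: 1/2; Sven–Ben: 1/2.
All other pairs contribute 0.
Summing the contributions gives betweenness(Eli) = 3/2.

3/2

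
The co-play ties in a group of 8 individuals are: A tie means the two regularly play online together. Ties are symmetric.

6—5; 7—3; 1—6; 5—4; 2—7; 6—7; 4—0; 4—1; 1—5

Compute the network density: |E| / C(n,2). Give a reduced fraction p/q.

9/28

There are 9 edges and 8 nodes, so the maximum possible is C(8,2) = 28.
Density = 9/28.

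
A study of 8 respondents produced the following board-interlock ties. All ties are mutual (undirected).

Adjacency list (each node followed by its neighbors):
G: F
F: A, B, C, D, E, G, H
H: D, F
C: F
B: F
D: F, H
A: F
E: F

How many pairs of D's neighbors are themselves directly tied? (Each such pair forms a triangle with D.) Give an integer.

D's neighbors: F and H.
Neighbor pairs that are themselves tied: D–F–H. Each forms one triangle with D, for 1 in total.

1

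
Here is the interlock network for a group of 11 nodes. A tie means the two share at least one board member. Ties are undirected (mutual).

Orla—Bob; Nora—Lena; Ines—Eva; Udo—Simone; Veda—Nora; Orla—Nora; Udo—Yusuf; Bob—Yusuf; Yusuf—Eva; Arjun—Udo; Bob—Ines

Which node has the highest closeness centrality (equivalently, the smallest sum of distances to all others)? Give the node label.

Farness (sum of distances to all others) for each node — Arjun:36, Bob:21, Eva:29, Ines:28, Lena:38, Nora:29, Orla:24, Simone:36, Udo:27, Veda:38, Yusuf:22.
The smallest farness is 21, for Bob, so Bob has the highest closeness.

Bob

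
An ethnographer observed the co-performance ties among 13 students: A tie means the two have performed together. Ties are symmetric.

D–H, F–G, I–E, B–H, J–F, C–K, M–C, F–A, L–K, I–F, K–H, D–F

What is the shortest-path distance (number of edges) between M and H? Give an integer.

3

One shortest route is M – C – K – H, which uses 3 edges, and at distance 2 from M we only reach {K}, which does not include H. So d(M,H) = 3.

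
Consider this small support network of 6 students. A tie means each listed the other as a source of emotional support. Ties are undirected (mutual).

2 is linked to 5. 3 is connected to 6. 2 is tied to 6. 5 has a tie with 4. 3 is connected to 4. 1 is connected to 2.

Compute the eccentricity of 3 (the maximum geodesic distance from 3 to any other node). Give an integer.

Distances from 3: 1:3, 2:2, 4:1, 5:2, 6:1.
The largest is 3 (to 1), so the eccentricity of 3 is 3.

3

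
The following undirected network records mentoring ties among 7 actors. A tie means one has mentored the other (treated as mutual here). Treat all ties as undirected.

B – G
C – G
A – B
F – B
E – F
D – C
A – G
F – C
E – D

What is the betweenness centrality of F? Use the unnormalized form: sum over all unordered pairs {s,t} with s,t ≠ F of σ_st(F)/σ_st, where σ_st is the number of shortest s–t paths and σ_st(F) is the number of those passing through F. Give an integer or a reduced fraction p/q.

13/3

Pairs whose geodesics pass through F — C–E: 1/2; C–B: 1/2; D–B: 2/3; E–B: 1; E–A: 1; E–G: 2/3.
All other pairs contribute 0.
Summing the contributions gives betweenness(F) = 13/3.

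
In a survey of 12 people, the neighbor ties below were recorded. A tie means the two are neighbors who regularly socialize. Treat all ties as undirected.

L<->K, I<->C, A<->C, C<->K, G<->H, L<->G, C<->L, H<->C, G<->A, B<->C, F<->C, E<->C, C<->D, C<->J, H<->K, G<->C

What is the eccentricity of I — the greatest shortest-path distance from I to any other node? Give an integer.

2

Distances from I: A:2, B:2, C:1, D:2, E:2, F:2, G:2, H:2, J:2, K:2, L:2.
The largest is 2 (to D, F, H, K, G, A, E, B, L, and J), so the eccentricity of I is 2.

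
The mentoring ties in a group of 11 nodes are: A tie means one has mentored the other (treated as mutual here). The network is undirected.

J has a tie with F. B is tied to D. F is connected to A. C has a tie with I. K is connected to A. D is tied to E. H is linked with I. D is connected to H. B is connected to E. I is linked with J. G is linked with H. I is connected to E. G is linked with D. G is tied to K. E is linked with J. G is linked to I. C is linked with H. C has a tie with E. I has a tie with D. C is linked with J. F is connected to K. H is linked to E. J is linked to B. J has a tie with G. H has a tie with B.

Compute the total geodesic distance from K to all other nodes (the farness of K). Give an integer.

20

Distances from K: A:1, B:3, C:3, D:2, E:3, F:1, G:1, H:2, I:2, J:2.
Sum = 1 + 3 + 3 + 2 + 3 + 1 + 1 + 2 + 2 + 2 = 20.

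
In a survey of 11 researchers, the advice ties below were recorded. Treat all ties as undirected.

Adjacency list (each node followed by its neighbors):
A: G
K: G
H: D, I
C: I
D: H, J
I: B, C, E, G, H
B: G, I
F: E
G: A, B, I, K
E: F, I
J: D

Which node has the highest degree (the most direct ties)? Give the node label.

Degrees — A:1, B:2, C:1, D:2, E:2, F:1, G:4, H:2, I:5, J:1, K:1.
The maximum is 5, attained only by I.

I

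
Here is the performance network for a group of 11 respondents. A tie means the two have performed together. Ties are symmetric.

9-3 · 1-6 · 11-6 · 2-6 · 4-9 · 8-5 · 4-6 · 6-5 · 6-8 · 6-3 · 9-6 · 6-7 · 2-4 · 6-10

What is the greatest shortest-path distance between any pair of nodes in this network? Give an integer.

Eccentricity of each node (its greatest distance to any other): 1:2, 2:2, 3:2, 4:2, 5:2, 6:1, 7:2, 8:2, 9:2, 10:2, 11:2.
The maximum eccentricity is 2, realized for instance by the pair 1–11 via 1 – 6 – 11. So the diameter is 2.

2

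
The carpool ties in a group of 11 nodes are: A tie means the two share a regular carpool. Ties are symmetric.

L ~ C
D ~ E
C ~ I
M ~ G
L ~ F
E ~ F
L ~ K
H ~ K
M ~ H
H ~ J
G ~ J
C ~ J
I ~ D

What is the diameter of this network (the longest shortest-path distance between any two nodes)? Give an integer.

Eccentricity of each node (its greatest distance to any other): C:3, D:5, E:5, F:4, G:5, H:4, I:4, J:4, K:4, L:3, M:5.
The maximum eccentricity is 5, realized for instance by the pair M–D via M – H – J – C – I – D. So the diameter is 5.

5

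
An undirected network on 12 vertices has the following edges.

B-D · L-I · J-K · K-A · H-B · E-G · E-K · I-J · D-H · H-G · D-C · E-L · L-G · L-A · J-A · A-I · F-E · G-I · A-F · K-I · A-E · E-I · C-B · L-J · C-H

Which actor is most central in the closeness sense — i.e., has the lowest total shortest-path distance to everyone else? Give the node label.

Farness (sum of distances to all others) for each node — A:23, B:30, C:30, D:30, E:19, F:27, G:18, H:22, I:19, J:25, K:25, L:20.
The smallest farness is 18, for G, so G has the highest closeness.

G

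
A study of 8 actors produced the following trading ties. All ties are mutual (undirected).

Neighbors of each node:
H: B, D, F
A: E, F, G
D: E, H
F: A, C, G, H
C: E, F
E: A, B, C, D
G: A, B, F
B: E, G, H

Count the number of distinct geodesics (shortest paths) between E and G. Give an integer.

The shortest distance is 2. The length-2 paths are: E–B–G; E–A–G.
That gives 2 distinct shortest paths.

2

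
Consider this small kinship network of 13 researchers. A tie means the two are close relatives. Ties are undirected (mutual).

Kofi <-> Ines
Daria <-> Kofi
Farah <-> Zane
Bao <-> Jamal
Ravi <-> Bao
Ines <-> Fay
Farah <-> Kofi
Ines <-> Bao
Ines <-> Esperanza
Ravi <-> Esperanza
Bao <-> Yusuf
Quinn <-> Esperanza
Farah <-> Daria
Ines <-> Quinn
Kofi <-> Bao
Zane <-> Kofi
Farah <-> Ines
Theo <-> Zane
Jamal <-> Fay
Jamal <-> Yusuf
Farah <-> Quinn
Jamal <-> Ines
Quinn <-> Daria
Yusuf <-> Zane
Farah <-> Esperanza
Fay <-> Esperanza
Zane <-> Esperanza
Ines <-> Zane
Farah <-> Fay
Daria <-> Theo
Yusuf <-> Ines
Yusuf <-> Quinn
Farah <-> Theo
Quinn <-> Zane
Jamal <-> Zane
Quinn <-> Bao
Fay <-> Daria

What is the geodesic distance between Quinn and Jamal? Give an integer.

2

One shortest route is Quinn – Zane – Jamal, which uses 2 edges, and Quinn and Jamal are not directly tied, so nothing shorter exists. So d(Quinn,Jamal) = 2.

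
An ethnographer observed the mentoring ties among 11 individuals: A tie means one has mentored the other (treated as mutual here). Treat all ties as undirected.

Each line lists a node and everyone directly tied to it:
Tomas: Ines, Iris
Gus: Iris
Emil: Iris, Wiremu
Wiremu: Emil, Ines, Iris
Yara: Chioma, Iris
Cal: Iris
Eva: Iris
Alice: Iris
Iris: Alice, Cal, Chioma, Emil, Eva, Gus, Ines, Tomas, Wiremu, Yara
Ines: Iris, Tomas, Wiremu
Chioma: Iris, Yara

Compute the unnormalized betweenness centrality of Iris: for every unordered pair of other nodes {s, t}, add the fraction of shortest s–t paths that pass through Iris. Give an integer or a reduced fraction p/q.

Pairs whose geodesics pass through Iris — Chioma–Cal: 1; Chioma–Ines: 1; Chioma–Alice: 1; Chioma–Tomas: 1; Chioma–Eva: 1; Chioma–Gus: 1; Chioma–Emil: 1; Chioma–Wiremu: 1; Yara–Cal: 1; Yara–Ines: 1; Yara–Alice: 1; Yara–Tomas: 1; Yara–Eva: 1; Yara–Gus: 1 … (+27 more pairs).
All other pairs contribute 0.
Summing the contributions gives betweenness(Iris) = 40.

40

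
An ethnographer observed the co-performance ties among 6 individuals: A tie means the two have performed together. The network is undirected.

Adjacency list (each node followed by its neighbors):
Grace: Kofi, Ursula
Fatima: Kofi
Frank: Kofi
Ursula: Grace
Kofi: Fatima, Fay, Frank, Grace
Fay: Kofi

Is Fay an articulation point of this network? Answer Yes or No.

No

Even without Fay, every remaining node can still reach every other (the residual graph is connected), so Fay is not a cut vertex.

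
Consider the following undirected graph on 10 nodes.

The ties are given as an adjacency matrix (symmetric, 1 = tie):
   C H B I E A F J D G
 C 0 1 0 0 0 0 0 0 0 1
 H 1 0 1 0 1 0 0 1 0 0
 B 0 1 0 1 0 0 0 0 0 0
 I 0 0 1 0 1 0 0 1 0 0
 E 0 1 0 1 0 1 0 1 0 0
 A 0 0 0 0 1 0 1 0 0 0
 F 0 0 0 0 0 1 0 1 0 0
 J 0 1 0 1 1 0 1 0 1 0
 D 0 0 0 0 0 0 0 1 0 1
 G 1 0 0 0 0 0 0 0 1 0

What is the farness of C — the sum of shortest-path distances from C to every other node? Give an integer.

19

Distances from C: A:3, B:2, D:2, E:2, F:3, G:1, H:1, I:3, J:2.
Sum = 3 + 2 + 2 + 2 + 3 + 1 + 1 + 3 + 2 = 19.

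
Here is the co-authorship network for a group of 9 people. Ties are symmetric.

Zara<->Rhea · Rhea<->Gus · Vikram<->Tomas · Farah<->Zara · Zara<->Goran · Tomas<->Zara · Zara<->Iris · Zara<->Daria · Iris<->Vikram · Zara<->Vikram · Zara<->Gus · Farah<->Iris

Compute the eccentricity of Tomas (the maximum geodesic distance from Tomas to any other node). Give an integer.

Distances from Tomas: Daria:2, Farah:2, Goran:2, Gus:2, Iris:2, Rhea:2, Vikram:1, Zara:1.
The largest is 2 (to Rhea, Gus, Goran, Iris, Daria, and Farah), so the eccentricity of Tomas is 2.

2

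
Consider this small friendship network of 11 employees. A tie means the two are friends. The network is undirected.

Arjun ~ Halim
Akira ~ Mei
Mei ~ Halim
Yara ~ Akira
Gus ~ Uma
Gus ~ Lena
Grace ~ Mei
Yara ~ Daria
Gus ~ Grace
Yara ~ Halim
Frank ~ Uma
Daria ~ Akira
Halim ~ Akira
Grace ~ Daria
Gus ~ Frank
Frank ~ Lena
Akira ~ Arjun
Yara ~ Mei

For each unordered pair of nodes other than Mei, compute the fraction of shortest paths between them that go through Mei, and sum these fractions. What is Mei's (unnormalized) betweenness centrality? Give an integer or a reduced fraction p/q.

40/3

Pairs whose geodesics pass through Mei — Arjun–Grace: 2/3; Arjun–Lena: 2/3; Arjun–Uma: 2/3; Arjun–Frank: 2/3; Arjun–Gus: 2/3; Halim–Grace: 1; Halim–Lena: 1; Halim–Uma: 1; Halim–Frank: 1; Halim–Gus: 1; Grace–Yara: 1/2; Grace–Akira: 1/2; Yara–Lena: 1/2; Yara–Uma: 1/2 … (+6 more pairs).
All other pairs contribute 0.
Summing the contributions gives betweenness(Mei) = 40/3.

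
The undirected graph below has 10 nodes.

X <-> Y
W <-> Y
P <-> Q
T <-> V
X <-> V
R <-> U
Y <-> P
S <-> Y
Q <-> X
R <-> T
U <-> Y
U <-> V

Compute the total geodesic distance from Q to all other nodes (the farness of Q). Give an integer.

22

Distances from Q: P:1, R:4, S:3, T:3, U:3, V:2, W:3, X:1, Y:2.
Sum = 1 + 4 + 3 + 3 + 3 + 2 + 3 + 1 + 2 = 22.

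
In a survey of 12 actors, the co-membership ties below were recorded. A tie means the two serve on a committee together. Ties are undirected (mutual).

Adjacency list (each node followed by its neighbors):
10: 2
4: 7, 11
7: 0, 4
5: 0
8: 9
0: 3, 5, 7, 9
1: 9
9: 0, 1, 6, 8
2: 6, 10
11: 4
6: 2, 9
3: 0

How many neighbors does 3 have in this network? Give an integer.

1

3 is directly tied to 0. That is 1 neighbor, so the degree of 3 is 1.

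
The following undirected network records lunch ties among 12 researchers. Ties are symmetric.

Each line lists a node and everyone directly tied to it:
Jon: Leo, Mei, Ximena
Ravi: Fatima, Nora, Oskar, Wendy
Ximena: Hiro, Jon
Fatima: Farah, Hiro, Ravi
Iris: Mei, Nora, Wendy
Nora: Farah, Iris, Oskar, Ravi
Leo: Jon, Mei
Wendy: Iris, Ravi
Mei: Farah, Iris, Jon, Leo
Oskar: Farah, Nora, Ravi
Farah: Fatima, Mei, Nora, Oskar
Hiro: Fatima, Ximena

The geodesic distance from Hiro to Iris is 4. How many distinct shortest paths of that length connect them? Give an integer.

5

The shortest distance is 4. The length-4 paths are: Hiro–Ximena–Jon–Mei–Iris; Hiro–Fatima–Farah–Mei–Iris; Hiro–Fatima–Ravi–Wendy–Iris; Hiro–Fatima–Ravi–Nora–Iris; Hiro–Fatima–Farah–Nora–Iris.
That gives 5 distinct shortest paths.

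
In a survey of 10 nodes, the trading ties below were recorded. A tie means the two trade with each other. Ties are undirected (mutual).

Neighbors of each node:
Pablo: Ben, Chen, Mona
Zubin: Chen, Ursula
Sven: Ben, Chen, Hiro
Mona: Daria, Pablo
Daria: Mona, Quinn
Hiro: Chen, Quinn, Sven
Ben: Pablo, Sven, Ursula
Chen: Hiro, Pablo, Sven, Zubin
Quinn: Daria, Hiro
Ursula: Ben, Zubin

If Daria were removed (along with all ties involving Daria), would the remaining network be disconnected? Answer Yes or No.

Even without Daria, every remaining node can still reach every other (the residual graph is connected), so Daria is not a cut vertex.

No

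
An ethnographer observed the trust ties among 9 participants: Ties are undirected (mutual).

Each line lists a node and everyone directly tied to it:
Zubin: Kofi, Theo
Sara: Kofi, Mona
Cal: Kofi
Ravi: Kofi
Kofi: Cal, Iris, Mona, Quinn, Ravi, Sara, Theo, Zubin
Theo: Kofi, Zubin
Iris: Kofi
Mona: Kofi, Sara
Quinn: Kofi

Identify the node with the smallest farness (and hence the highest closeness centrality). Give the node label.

Farness (sum of distances to all others) for each node — Cal:15, Iris:15, Kofi:8, Mona:14, Quinn:15, Ravi:15, Sara:14, Theo:14, Zubin:14.
The smallest farness is 8, for Kofi, so Kofi has the highest closeness.

Kofi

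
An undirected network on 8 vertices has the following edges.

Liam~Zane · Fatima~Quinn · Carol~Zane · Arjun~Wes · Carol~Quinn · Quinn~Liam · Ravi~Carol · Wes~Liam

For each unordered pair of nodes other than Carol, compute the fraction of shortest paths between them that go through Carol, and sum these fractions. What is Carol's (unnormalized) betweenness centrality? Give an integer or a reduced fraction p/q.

Pairs whose geodesics pass through Carol — Wes–Ravi: 2/2; Quinn–Ravi: 1; Quinn–Zane: 1/2; Fatima–Ravi: 1; Fatima–Zane: 1/2; Ravi–Zane: 1; Ravi–Liam: 2/2; Ravi–Arjun: 2/2.
All other pairs contribute 0.
Summing the contributions gives betweenness(Carol) = 7.

7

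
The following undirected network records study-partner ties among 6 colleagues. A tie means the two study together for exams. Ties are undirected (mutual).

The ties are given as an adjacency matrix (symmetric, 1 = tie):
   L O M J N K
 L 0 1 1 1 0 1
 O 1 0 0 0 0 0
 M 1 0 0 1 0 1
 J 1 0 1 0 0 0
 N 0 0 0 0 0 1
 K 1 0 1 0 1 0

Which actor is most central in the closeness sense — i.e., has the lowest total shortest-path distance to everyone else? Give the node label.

Farness (sum of distances to all others) for each node — J:9, K:7, L:6, M:7, N:11, O:10.
The smallest farness is 6, for L, so L has the highest closeness.

L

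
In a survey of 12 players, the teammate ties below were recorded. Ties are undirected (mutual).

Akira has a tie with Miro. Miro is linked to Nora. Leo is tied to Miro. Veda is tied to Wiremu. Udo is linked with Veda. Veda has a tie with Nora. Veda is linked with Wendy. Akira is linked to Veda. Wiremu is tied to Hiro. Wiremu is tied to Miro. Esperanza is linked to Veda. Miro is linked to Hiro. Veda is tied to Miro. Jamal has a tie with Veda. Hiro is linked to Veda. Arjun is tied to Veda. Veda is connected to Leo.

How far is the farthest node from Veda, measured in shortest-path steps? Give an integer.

Distances from Veda: Akira:1, Arjun:1, Esperanza:1, Hiro:1, Jamal:1, Leo:1, Miro:1, Nora:1, Udo:1, Wendy:1, Wiremu:1.
The largest is 1 (to Wendy, Miro, Wiremu, Jamal, Hiro, Esperanza, Nora, Udo, Akira, Arjun, and Leo), so the eccentricity of Veda is 1.

1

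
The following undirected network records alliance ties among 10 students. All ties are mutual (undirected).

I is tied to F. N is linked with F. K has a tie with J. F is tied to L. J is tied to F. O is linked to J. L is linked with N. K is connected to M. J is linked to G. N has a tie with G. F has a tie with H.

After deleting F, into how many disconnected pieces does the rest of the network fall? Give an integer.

Without F, the remaining ties split the others into: {G, J, K, L, M, N, O}; {I}; {H}.
That's 3 separate components.

3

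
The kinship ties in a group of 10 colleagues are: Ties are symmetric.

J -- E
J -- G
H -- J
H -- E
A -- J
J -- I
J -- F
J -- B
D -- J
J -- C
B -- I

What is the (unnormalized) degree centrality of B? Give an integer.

2

B is directly tied to I and J. That is 2 neighbors, so the degree of B is 2.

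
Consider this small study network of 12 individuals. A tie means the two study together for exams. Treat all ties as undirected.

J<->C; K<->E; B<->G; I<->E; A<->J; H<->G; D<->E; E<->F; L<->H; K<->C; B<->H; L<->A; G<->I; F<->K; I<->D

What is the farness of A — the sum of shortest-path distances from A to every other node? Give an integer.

Distances from A: B:3, C:2, D:5, E:4, F:4, G:3, H:2, I:4, J:1, K:3, L:1.
Sum = 3 + 2 + 5 + 4 + 4 + 3 + 2 + 4 + 1 + 3 + 1 = 32.

32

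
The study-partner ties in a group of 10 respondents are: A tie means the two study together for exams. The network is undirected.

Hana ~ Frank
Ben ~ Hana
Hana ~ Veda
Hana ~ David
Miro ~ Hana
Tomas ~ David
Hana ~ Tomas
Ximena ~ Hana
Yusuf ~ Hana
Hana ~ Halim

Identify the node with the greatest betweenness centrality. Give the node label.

Unnormalized betweenness of each node: Ben:0, David:0, Frank:0, Halim:0, Hana:35, Miro:0, Tomas:0, Veda:0, Ximena:0, Yusuf:0.
Hana has the largest value, 35, making it the main broker — the node through which the most shortest paths run.

Hana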